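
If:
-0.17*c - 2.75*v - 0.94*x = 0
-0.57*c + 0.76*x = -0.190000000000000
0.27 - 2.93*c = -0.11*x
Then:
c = 0.09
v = 0.06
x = -0.19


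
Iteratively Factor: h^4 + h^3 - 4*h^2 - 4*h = (h + 1)*(h^3 - 4*h) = (h + 1)*(h + 2)*(h^2 - 2*h) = (h - 2)*(h + 1)*(h + 2)*(h)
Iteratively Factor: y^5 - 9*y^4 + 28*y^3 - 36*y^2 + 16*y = (y - 2)*(y^4 - 7*y^3 + 14*y^2 - 8*y) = (y - 2)^2*(y^3 - 5*y^2 + 4*y) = (y - 2)^2*(y - 1)*(y^2 - 4*y) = (y - 4)*(y - 2)^2*(y - 1)*(y)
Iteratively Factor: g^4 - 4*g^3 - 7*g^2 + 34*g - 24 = (g - 4)*(g^3 - 7*g + 6) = (g - 4)*(g - 1)*(g^2 + g - 6) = (g - 4)*(g - 1)*(g + 3)*(g - 2)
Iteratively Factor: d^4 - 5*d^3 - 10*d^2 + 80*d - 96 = (d + 4)*(d^3 - 9*d^2 + 26*d - 24) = (d - 2)*(d + 4)*(d^2 - 7*d + 12) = (d - 4)*(d - 2)*(d + 4)*(d - 3)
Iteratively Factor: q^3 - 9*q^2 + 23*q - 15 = (q - 3)*(q^2 - 6*q + 5) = (q - 3)*(q - 1)*(q - 5)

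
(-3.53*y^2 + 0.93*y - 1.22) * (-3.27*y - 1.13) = 11.5431*y^3 + 0.947799999999999*y^2 + 2.9385*y + 1.3786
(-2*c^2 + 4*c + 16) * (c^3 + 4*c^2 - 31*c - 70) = -2*c^5 - 4*c^4 + 94*c^3 + 80*c^2 - 776*c - 1120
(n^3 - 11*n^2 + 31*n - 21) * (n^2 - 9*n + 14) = n^5 - 20*n^4 + 144*n^3 - 454*n^2 + 623*n - 294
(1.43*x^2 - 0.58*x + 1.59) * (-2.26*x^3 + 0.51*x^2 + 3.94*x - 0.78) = -3.2318*x^5 + 2.0401*x^4 + 1.745*x^3 - 2.5897*x^2 + 6.717*x - 1.2402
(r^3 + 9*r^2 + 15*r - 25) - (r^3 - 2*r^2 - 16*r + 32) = 11*r^2 + 31*r - 57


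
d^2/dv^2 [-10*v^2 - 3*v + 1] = -20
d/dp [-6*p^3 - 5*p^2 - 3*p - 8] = -18*p^2 - 10*p - 3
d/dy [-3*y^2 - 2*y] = -6*y - 2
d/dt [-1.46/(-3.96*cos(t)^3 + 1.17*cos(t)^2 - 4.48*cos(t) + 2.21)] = (17.3448*cos(t)^2 - 3.4164*cos(t) + 6.5408)*sin(t)/(3.96*cos(t)^3 - 1.17*cos(t)^2 + 4.48*cos(t) - 2.21)^2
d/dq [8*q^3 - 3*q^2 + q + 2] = 24*q^2 - 6*q + 1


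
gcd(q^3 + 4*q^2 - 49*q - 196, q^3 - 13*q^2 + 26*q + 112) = q - 7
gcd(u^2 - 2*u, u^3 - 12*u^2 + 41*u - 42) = u - 2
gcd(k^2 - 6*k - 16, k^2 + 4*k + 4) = k + 2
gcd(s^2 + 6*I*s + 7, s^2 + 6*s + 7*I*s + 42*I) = s + 7*I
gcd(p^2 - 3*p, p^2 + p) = p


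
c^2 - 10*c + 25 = (c - 5)^2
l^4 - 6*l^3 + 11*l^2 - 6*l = l*(l - 3)*(l - 2)*(l - 1)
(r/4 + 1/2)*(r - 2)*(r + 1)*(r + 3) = r^4/4 + r^3 - r^2/4 - 4*r - 3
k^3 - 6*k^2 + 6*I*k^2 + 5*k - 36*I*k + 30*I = (k - 5)*(k - 1)*(k + 6*I)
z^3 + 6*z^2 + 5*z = z*(z + 1)*(z + 5)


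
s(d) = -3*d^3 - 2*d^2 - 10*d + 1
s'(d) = -9*d^2 - 4*d - 10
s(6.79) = -1098.25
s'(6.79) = -452.10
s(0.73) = -8.53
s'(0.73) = -17.72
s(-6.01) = 640.11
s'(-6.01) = -311.04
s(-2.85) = 82.70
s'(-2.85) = -71.70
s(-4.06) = 209.40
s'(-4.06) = -142.11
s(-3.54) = 144.42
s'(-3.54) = -108.62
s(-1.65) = 25.53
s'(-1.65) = -27.90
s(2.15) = -59.56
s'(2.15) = -60.20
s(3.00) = -128.00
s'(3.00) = -103.00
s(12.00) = -5591.00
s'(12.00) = -1354.00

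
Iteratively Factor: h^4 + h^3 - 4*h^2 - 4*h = (h - 2)*(h^3 + 3*h^2 + 2*h) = h*(h - 2)*(h^2 + 3*h + 2) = h*(h - 2)*(h + 2)*(h + 1)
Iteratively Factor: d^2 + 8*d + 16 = (d + 4)*(d + 4)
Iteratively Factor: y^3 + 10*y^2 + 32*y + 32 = (y + 4)*(y^2 + 6*y + 8) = (y + 2)*(y + 4)*(y + 4)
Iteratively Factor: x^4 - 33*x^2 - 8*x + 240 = (x - 3)*(x^3 + 3*x^2 - 24*x - 80) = (x - 3)*(x + 4)*(x^2 - x - 20) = (x - 3)*(x + 4)^2*(x - 5)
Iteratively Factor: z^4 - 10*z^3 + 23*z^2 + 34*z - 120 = (z - 4)*(z^3 - 6*z^2 - z + 30) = (z - 4)*(z - 3)*(z^2 - 3*z - 10) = (z - 5)*(z - 4)*(z - 3)*(z + 2)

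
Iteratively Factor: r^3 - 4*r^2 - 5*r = (r + 1)*(r^2 - 5*r) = r*(r + 1)*(r - 5)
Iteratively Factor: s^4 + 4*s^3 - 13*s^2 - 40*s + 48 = (s + 4)*(s^3 - 13*s + 12) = (s - 3)*(s + 4)*(s^2 + 3*s - 4) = (s - 3)*(s + 4)^2*(s - 1)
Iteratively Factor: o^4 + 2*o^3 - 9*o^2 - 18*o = (o + 2)*(o^3 - 9*o) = (o + 2)*(o + 3)*(o^2 - 3*o) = o*(o + 2)*(o + 3)*(o - 3)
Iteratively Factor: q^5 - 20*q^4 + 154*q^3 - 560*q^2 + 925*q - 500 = (q - 4)*(q^4 - 16*q^3 + 90*q^2 - 200*q + 125) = (q - 4)*(q - 1)*(q^3 - 15*q^2 + 75*q - 125) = (q - 5)*(q - 4)*(q - 1)*(q^2 - 10*q + 25) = (q - 5)^2*(q - 4)*(q - 1)*(q - 5)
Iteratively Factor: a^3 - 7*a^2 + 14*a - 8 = (a - 2)*(a^2 - 5*a + 4) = (a - 2)*(a - 1)*(a - 4)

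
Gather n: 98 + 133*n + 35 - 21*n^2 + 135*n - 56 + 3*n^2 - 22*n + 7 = -18*n^2 + 246*n + 84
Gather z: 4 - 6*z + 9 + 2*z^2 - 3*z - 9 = 2*z^2 - 9*z + 4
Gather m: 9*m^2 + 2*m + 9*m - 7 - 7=9*m^2 + 11*m - 14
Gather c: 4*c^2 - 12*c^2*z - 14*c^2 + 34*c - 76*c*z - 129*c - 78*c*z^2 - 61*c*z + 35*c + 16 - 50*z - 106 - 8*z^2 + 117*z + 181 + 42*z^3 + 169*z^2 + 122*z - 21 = c^2*(-12*z - 10) + c*(-78*z^2 - 137*z - 60) + 42*z^3 + 161*z^2 + 189*z + 70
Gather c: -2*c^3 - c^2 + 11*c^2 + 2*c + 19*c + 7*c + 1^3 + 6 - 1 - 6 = -2*c^3 + 10*c^2 + 28*c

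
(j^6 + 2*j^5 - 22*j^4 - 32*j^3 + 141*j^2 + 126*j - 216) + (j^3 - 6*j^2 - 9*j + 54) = j^6 + 2*j^5 - 22*j^4 - 31*j^3 + 135*j^2 + 117*j - 162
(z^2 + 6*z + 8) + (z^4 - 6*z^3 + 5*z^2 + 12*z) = z^4 - 6*z^3 + 6*z^2 + 18*z + 8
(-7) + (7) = 0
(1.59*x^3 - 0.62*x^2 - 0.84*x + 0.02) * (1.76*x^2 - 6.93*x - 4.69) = 2.7984*x^5 - 12.1099*x^4 - 4.6389*x^3 + 8.7642*x^2 + 3.801*x - 0.0938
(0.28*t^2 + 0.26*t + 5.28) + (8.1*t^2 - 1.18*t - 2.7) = 8.38*t^2 - 0.92*t + 2.58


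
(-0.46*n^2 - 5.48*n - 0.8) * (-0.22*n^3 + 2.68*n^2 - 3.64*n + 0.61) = 0.1012*n^5 - 0.0272000000000001*n^4 - 12.836*n^3 + 17.5226*n^2 - 0.4308*n - 0.488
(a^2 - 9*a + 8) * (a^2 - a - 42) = a^4 - 10*a^3 - 25*a^2 + 370*a - 336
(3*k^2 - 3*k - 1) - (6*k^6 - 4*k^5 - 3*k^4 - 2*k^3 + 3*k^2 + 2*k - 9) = -6*k^6 + 4*k^5 + 3*k^4 + 2*k^3 - 5*k + 8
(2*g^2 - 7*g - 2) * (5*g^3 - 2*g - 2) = 10*g^5 - 35*g^4 - 14*g^3 + 10*g^2 + 18*g + 4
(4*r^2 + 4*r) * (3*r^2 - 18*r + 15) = 12*r^4 - 60*r^3 - 12*r^2 + 60*r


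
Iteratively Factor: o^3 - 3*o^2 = (o)*(o^2 - 3*o) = o*(o - 3)*(o)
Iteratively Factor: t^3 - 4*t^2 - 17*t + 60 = (t + 4)*(t^2 - 8*t + 15) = (t - 3)*(t + 4)*(t - 5)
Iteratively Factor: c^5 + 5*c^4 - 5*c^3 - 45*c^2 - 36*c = (c + 3)*(c^4 + 2*c^3 - 11*c^2 - 12*c) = (c - 3)*(c + 3)*(c^3 + 5*c^2 + 4*c) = (c - 3)*(c + 1)*(c + 3)*(c^2 + 4*c) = c*(c - 3)*(c + 1)*(c + 3)*(c + 4)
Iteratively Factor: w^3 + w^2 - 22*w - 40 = (w - 5)*(w^2 + 6*w + 8) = (w - 5)*(w + 4)*(w + 2)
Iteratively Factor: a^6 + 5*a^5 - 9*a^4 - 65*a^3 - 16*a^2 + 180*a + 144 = (a + 4)*(a^5 + a^4 - 13*a^3 - 13*a^2 + 36*a + 36) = (a + 1)*(a + 4)*(a^4 - 13*a^2 + 36) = (a - 2)*(a + 1)*(a + 4)*(a^3 + 2*a^2 - 9*a - 18) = (a - 3)*(a - 2)*(a + 1)*(a + 4)*(a^2 + 5*a + 6) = (a - 3)*(a - 2)*(a + 1)*(a + 3)*(a + 4)*(a + 2)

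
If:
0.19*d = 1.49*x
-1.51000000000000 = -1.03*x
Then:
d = 11.50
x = 1.47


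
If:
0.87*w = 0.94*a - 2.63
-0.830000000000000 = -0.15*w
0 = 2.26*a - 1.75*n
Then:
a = 7.92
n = 10.23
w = 5.53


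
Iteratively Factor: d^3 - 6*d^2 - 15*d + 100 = (d - 5)*(d^2 - d - 20) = (d - 5)^2*(d + 4)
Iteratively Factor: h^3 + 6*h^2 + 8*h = (h)*(h^2 + 6*h + 8) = h*(h + 4)*(h + 2)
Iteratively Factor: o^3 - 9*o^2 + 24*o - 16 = (o - 4)*(o^2 - 5*o + 4) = (o - 4)^2*(o - 1)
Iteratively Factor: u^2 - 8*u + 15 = (u - 5)*(u - 3)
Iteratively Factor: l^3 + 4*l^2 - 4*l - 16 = (l - 2)*(l^2 + 6*l + 8) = (l - 2)*(l + 2)*(l + 4)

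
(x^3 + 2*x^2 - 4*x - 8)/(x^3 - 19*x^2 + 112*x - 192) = (x^3 + 2*x^2 - 4*x - 8)/(x^3 - 19*x^2 + 112*x - 192)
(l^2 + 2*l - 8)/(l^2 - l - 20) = (l - 2)/(l - 5)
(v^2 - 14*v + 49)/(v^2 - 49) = (v - 7)/(v + 7)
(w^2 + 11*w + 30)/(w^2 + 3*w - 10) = (w + 6)/(w - 2)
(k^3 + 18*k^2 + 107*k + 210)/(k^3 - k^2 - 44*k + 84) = (k^2 + 11*k + 30)/(k^2 - 8*k + 12)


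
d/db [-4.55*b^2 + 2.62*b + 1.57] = 2.62 - 9.1*b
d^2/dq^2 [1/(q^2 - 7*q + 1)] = 2*(-q^2 + 7*q + (2*q - 7)^2 - 1)/(q^2 - 7*q + 1)^3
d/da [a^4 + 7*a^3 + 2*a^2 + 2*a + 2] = 4*a^3 + 21*a^2 + 4*a + 2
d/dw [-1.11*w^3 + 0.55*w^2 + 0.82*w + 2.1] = -3.33*w^2 + 1.1*w + 0.82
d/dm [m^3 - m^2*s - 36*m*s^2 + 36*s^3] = 3*m^2 - 2*m*s - 36*s^2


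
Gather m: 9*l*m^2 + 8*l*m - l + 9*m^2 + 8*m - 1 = -l + m^2*(9*l + 9) + m*(8*l + 8) - 1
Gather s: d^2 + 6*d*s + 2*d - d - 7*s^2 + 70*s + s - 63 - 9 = d^2 + d - 7*s^2 + s*(6*d + 71) - 72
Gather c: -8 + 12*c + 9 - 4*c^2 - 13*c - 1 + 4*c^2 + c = 0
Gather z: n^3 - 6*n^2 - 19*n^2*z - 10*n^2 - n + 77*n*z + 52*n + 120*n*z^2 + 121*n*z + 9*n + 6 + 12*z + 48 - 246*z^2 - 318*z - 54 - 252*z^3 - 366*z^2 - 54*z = n^3 - 16*n^2 + 60*n - 252*z^3 + z^2*(120*n - 612) + z*(-19*n^2 + 198*n - 360)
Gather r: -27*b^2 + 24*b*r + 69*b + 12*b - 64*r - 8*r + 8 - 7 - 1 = -27*b^2 + 81*b + r*(24*b - 72)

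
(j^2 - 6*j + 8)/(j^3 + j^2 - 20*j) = (j - 2)/(j*(j + 5))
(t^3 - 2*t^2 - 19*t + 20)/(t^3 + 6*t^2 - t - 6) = (t^2 - t - 20)/(t^2 + 7*t + 6)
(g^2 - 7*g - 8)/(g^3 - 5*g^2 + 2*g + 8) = (g - 8)/(g^2 - 6*g + 8)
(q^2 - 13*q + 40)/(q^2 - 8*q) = (q - 5)/q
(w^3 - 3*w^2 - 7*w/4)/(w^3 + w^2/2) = (w - 7/2)/w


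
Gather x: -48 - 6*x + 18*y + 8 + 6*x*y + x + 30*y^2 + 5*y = x*(6*y - 5) + 30*y^2 + 23*y - 40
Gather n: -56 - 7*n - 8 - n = -8*n - 64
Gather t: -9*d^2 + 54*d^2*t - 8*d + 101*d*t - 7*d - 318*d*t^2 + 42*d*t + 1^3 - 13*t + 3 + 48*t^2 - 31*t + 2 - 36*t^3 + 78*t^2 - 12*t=-9*d^2 - 15*d - 36*t^3 + t^2*(126 - 318*d) + t*(54*d^2 + 143*d - 56) + 6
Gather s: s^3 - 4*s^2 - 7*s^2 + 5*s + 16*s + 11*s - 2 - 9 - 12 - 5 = s^3 - 11*s^2 + 32*s - 28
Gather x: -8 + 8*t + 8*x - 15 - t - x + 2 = 7*t + 7*x - 21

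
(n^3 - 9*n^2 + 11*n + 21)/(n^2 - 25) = (n^3 - 9*n^2 + 11*n + 21)/(n^2 - 25)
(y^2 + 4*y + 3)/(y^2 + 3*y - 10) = (y^2 + 4*y + 3)/(y^2 + 3*y - 10)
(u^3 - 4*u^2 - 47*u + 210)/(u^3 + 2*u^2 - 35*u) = (u - 6)/u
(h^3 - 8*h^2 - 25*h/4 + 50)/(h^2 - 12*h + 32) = (h^2 - 25/4)/(h - 4)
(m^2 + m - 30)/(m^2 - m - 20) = (m + 6)/(m + 4)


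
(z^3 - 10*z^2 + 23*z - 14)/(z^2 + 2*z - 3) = (z^2 - 9*z + 14)/(z + 3)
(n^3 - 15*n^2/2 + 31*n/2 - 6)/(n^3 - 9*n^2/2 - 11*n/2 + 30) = (2*n - 1)/(2*n + 5)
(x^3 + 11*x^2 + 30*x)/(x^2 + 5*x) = x + 6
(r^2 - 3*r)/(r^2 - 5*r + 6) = r/(r - 2)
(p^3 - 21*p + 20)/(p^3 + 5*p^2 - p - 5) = (p - 4)/(p + 1)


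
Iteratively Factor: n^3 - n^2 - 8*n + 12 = (n + 3)*(n^2 - 4*n + 4) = (n - 2)*(n + 3)*(n - 2)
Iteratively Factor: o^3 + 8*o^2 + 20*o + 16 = (o + 4)*(o^2 + 4*o + 4) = (o + 2)*(o + 4)*(o + 2)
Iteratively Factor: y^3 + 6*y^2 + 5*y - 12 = (y + 4)*(y^2 + 2*y - 3) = (y - 1)*(y + 4)*(y + 3)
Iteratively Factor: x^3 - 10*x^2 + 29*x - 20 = (x - 4)*(x^2 - 6*x + 5) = (x - 4)*(x - 1)*(x - 5)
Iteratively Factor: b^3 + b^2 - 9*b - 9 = (b + 3)*(b^2 - 2*b - 3) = (b + 1)*(b + 3)*(b - 3)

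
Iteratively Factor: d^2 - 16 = (d - 4)*(d + 4)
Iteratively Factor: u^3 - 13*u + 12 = (u - 3)*(u^2 + 3*u - 4) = (u - 3)*(u - 1)*(u + 4)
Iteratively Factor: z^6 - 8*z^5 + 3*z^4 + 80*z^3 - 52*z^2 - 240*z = (z + 2)*(z^5 - 10*z^4 + 23*z^3 + 34*z^2 - 120*z) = (z + 2)^2*(z^4 - 12*z^3 + 47*z^2 - 60*z) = (z - 5)*(z + 2)^2*(z^3 - 7*z^2 + 12*z) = z*(z - 5)*(z + 2)^2*(z^2 - 7*z + 12) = z*(z - 5)*(z - 4)*(z + 2)^2*(z - 3)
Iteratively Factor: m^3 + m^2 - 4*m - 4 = (m - 2)*(m^2 + 3*m + 2) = (m - 2)*(m + 1)*(m + 2)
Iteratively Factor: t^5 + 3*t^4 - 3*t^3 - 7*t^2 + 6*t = (t + 3)*(t^4 - 3*t^2 + 2*t) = (t + 2)*(t + 3)*(t^3 - 2*t^2 + t) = (t - 1)*(t + 2)*(t + 3)*(t^2 - t) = (t - 1)^2*(t + 2)*(t + 3)*(t)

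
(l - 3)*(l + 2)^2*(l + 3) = l^4 + 4*l^3 - 5*l^2 - 36*l - 36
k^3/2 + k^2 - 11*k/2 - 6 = (k/2 + 1/2)*(k - 3)*(k + 4)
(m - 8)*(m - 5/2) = m^2 - 21*m/2 + 20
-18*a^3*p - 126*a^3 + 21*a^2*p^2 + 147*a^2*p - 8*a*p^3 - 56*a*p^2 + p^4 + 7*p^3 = (-3*a + p)^2*(-2*a + p)*(p + 7)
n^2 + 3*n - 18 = (n - 3)*(n + 6)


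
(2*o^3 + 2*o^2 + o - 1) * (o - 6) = 2*o^4 - 10*o^3 - 11*o^2 - 7*o + 6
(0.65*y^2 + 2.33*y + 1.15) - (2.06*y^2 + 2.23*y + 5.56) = -1.41*y^2 + 0.1*y - 4.41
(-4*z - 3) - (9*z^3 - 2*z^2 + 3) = -9*z^3 + 2*z^2 - 4*z - 6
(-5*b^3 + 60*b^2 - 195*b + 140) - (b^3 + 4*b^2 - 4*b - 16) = -6*b^3 + 56*b^2 - 191*b + 156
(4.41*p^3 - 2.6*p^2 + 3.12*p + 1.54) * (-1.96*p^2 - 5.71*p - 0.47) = -8.6436*p^5 - 20.0851*p^4 + 6.6581*p^3 - 19.6116*p^2 - 10.2598*p - 0.7238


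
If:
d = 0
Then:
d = 0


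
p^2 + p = p*(p + 1)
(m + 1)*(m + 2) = m^2 + 3*m + 2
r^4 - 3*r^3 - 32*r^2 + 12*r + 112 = (r - 7)*(r - 2)*(r + 2)*(r + 4)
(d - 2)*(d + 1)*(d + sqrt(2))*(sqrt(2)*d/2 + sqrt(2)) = sqrt(2)*d^4/2 + sqrt(2)*d^3/2 + d^3 - 2*sqrt(2)*d^2 + d^2 - 4*d - 2*sqrt(2)*d - 4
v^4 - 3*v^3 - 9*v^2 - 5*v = v*(v - 5)*(v + 1)^2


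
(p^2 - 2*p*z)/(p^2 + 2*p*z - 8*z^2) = p/(p + 4*z)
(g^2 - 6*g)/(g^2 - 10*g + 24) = g/(g - 4)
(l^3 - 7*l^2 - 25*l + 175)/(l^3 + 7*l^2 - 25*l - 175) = (l - 7)/(l + 7)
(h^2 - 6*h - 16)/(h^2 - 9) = (h^2 - 6*h - 16)/(h^2 - 9)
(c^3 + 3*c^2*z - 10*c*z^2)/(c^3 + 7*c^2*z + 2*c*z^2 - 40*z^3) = c/(c + 4*z)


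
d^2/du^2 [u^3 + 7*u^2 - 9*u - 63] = 6*u + 14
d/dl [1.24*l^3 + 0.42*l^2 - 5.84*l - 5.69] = 3.72*l^2 + 0.84*l - 5.84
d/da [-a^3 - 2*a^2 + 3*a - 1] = -3*a^2 - 4*a + 3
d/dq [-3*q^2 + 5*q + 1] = 5 - 6*q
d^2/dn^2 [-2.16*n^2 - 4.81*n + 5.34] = -4.32000000000000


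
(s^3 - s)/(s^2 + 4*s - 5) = s*(s + 1)/(s + 5)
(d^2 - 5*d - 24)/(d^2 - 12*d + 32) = (d + 3)/(d - 4)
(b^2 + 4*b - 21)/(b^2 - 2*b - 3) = (b + 7)/(b + 1)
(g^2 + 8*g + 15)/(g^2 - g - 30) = (g + 3)/(g - 6)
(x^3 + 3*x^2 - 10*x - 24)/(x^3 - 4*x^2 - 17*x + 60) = (x + 2)/(x - 5)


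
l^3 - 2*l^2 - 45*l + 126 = (l - 6)*(l - 3)*(l + 7)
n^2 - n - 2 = (n - 2)*(n + 1)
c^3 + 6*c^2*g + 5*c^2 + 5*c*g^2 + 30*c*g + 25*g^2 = (c + 5)*(c + g)*(c + 5*g)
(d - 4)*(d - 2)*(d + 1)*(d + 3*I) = d^4 - 5*d^3 + 3*I*d^3 + 2*d^2 - 15*I*d^2 + 8*d + 6*I*d + 24*I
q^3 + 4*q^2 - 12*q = q*(q - 2)*(q + 6)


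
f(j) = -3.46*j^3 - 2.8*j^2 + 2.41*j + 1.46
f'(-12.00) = -1425.11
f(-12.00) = 5548.22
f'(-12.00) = -1425.11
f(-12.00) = 5548.22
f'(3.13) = -116.81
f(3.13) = -124.53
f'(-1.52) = -13.06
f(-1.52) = 3.48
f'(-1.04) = -2.99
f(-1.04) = -0.18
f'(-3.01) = -74.78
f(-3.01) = 63.19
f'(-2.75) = -60.69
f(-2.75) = 45.61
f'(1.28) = -21.76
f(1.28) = -7.30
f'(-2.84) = -65.41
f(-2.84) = 51.29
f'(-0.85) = -0.33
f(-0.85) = -0.49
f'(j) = -10.38*j^2 - 5.6*j + 2.41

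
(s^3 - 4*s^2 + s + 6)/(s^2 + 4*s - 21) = (s^2 - s - 2)/(s + 7)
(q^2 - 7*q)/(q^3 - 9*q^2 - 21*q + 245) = q/(q^2 - 2*q - 35)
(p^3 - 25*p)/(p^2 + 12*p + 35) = p*(p - 5)/(p + 7)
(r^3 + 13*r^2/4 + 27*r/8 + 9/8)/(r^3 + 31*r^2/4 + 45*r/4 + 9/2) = (r + 3/2)/(r + 6)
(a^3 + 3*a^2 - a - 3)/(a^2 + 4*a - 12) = (a^3 + 3*a^2 - a - 3)/(a^2 + 4*a - 12)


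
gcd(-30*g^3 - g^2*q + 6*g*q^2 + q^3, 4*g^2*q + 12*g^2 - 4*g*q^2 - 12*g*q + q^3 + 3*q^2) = -2*g + q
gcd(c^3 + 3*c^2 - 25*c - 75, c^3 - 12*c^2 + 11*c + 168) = c + 3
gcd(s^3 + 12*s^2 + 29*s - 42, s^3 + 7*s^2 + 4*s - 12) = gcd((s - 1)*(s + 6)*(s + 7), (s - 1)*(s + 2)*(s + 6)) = s^2 + 5*s - 6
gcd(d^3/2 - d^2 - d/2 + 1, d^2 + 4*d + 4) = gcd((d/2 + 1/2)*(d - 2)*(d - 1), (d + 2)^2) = 1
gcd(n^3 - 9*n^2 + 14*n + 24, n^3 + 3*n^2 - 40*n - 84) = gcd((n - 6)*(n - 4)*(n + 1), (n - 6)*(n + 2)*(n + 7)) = n - 6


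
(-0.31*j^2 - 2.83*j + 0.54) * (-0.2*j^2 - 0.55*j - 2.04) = 0.062*j^4 + 0.7365*j^3 + 2.0809*j^2 + 5.4762*j - 1.1016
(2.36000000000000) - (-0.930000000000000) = 3.29000000000000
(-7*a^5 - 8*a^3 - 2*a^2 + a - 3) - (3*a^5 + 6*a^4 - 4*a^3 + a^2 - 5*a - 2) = -10*a^5 - 6*a^4 - 4*a^3 - 3*a^2 + 6*a - 1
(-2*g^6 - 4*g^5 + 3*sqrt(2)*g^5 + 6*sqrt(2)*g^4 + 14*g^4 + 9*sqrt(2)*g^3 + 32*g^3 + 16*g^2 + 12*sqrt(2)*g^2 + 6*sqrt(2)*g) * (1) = -2*g^6 - 4*g^5 + 3*sqrt(2)*g^5 + 6*sqrt(2)*g^4 + 14*g^4 + 9*sqrt(2)*g^3 + 32*g^3 + 16*g^2 + 12*sqrt(2)*g^2 + 6*sqrt(2)*g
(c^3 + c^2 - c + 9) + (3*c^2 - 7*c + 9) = c^3 + 4*c^2 - 8*c + 18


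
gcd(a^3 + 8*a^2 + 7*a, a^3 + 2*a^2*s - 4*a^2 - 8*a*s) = a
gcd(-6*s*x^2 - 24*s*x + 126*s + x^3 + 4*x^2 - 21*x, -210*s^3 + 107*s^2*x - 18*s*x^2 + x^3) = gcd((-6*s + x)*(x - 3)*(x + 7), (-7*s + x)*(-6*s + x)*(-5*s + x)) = -6*s + x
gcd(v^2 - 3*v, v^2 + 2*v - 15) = v - 3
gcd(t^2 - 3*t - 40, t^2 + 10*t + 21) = 1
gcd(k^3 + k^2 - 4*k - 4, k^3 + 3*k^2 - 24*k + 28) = k - 2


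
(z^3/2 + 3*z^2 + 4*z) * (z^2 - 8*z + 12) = z^5/2 - z^4 - 14*z^3 + 4*z^2 + 48*z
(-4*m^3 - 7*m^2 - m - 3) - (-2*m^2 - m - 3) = -4*m^3 - 5*m^2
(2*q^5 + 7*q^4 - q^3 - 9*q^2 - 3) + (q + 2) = 2*q^5 + 7*q^4 - q^3 - 9*q^2 + q - 1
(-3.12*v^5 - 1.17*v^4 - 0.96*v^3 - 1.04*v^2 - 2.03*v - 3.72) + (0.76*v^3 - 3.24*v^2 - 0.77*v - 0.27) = -3.12*v^5 - 1.17*v^4 - 0.2*v^3 - 4.28*v^2 - 2.8*v - 3.99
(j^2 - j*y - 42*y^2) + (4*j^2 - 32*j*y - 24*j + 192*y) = 5*j^2 - 33*j*y - 24*j - 42*y^2 + 192*y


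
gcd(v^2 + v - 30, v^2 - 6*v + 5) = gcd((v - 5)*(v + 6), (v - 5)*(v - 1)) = v - 5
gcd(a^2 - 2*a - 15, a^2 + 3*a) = a + 3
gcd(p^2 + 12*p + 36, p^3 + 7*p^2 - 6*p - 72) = p + 6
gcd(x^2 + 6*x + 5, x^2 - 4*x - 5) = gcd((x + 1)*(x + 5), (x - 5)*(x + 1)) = x + 1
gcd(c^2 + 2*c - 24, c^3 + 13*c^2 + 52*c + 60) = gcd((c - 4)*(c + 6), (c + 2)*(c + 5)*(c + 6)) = c + 6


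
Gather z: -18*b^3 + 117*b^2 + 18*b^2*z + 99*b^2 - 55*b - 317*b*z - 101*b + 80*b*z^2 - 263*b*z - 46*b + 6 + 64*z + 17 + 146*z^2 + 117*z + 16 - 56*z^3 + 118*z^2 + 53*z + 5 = -18*b^3 + 216*b^2 - 202*b - 56*z^3 + z^2*(80*b + 264) + z*(18*b^2 - 580*b + 234) + 44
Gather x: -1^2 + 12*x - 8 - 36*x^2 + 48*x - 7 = -36*x^2 + 60*x - 16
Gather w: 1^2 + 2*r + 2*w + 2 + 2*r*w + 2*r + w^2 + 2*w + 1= 4*r + w^2 + w*(2*r + 4) + 4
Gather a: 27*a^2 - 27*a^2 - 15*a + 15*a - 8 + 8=0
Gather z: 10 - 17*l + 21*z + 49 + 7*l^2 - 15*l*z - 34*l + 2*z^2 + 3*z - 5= 7*l^2 - 51*l + 2*z^2 + z*(24 - 15*l) + 54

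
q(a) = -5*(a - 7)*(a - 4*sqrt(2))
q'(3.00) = 33.28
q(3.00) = -53.14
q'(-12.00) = 183.28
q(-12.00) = -1677.40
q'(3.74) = 25.88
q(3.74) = -31.24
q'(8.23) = -19.02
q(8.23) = -15.82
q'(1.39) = 49.38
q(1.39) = -119.69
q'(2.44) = 38.88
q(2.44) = -73.34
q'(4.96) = 13.68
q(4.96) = -7.11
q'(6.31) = 0.18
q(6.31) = 2.25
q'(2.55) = 37.78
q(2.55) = -69.13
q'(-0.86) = 71.88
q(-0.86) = -256.11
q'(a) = -10*a + 20*sqrt(2) + 35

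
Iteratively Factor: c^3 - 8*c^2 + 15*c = (c)*(c^2 - 8*c + 15) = c*(c - 5)*(c - 3)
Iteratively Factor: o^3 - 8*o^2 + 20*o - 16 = (o - 4)*(o^2 - 4*o + 4) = (o - 4)*(o - 2)*(o - 2)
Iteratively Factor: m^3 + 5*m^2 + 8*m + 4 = (m + 2)*(m^2 + 3*m + 2) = (m + 1)*(m + 2)*(m + 2)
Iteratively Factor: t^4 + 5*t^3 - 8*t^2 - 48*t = (t)*(t^3 + 5*t^2 - 8*t - 48) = t*(t - 3)*(t^2 + 8*t + 16) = t*(t - 3)*(t + 4)*(t + 4)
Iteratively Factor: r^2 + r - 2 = (r + 2)*(r - 1)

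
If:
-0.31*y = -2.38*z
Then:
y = 7.67741935483871*z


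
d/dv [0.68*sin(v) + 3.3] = 0.68*cos(v)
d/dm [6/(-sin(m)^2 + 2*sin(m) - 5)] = 12*(sin(m) - 1)*cos(m)/(sin(m)^2 - 2*sin(m) + 5)^2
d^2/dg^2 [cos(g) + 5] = -cos(g)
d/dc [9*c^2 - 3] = 18*c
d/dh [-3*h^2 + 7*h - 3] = 7 - 6*h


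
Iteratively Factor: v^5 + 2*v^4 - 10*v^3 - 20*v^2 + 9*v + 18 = (v - 1)*(v^4 + 3*v^3 - 7*v^2 - 27*v - 18) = (v - 1)*(v + 3)*(v^3 - 7*v - 6) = (v - 1)*(v + 2)*(v + 3)*(v^2 - 2*v - 3) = (v - 3)*(v - 1)*(v + 2)*(v + 3)*(v + 1)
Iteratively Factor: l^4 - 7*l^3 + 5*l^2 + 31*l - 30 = (l - 3)*(l^3 - 4*l^2 - 7*l + 10) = (l - 3)*(l + 2)*(l^2 - 6*l + 5) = (l - 5)*(l - 3)*(l + 2)*(l - 1)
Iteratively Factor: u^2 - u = (u - 1)*(u)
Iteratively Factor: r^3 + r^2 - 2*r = (r + 2)*(r^2 - r) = (r - 1)*(r + 2)*(r)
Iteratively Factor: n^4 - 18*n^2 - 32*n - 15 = (n - 5)*(n^3 + 5*n^2 + 7*n + 3) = (n - 5)*(n + 1)*(n^2 + 4*n + 3) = (n - 5)*(n + 1)*(n + 3)*(n + 1)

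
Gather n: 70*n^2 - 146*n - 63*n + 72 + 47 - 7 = 70*n^2 - 209*n + 112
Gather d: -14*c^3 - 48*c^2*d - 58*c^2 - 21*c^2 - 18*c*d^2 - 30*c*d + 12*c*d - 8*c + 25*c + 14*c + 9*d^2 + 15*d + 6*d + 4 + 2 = -14*c^3 - 79*c^2 + 31*c + d^2*(9 - 18*c) + d*(-48*c^2 - 18*c + 21) + 6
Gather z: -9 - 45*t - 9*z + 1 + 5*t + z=-40*t - 8*z - 8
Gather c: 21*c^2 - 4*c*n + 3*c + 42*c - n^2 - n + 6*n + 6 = 21*c^2 + c*(45 - 4*n) - n^2 + 5*n + 6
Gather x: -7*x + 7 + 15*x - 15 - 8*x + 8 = 0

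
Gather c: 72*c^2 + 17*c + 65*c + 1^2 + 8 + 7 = 72*c^2 + 82*c + 16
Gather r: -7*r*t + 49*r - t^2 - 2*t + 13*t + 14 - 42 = r*(49 - 7*t) - t^2 + 11*t - 28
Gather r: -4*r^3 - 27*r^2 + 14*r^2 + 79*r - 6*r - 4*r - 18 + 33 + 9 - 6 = -4*r^3 - 13*r^2 + 69*r + 18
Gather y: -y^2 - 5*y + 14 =-y^2 - 5*y + 14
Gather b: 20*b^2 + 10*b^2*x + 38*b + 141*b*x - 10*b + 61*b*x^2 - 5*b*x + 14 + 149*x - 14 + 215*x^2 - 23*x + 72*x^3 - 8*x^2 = b^2*(10*x + 20) + b*(61*x^2 + 136*x + 28) + 72*x^3 + 207*x^2 + 126*x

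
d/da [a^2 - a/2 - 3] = 2*a - 1/2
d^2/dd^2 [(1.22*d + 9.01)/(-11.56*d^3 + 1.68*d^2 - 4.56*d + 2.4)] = (-978.197952*d^5 - 14306.304576*d^4 + 2921.437056*d^3 - 3408.44832*d^2 - 1056.183552*d - 328.747392)/(1544.804416*d^9 - 673.513344*d^8 + 1925.98848*d^7 - 1498.25664*d^6 + 1039.392*d^5 - 884.196864*d^4 + 404.891136*d^3 - 178.74432*d^2 + 78.7968*d - 13.824)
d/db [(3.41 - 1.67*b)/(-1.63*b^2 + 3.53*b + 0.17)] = (-2.7221*b^2 + 11.1166*b - 12.3212)/(2.6569*b^4 - 11.5078*b^3 + 11.9067*b^2 + 1.2002*b + 0.0289)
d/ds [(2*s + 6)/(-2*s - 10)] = -2/(s + 5)^2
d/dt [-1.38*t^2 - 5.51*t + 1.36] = -2.76*t - 5.51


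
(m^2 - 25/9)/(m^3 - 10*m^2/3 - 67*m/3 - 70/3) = (m - 5/3)/(m^2 - 5*m - 14)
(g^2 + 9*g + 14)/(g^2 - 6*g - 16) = (g + 7)/(g - 8)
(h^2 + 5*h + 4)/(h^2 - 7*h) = (h^2 + 5*h + 4)/(h*(h - 7))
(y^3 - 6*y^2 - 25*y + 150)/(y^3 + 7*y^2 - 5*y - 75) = (y^2 - 11*y + 30)/(y^2 + 2*y - 15)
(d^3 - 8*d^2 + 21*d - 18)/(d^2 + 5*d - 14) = (d^2 - 6*d + 9)/(d + 7)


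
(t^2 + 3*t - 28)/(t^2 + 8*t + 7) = (t - 4)/(t + 1)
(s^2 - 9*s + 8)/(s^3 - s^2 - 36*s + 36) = (s - 8)/(s^2 - 36)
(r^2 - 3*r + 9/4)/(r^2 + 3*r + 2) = (r^2 - 3*r + 9/4)/(r^2 + 3*r + 2)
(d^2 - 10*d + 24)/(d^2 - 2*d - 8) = (d - 6)/(d + 2)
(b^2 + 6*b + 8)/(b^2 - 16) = (b + 2)/(b - 4)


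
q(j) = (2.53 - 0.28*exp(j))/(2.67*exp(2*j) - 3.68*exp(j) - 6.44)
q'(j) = (2.53 - 0.28*exp(j))*(-5.34*exp(2*j) + 3.68*exp(j))/(2.67*exp(2*j) - 3.68*exp(j) - 6.44)^2 - 0.28*exp(j)/(2.67*exp(2*j) - 3.68*exp(j) - 6.44)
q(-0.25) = -0.30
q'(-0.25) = 0.01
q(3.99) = -0.00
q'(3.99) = 0.00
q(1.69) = 0.02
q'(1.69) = -0.08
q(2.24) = -0.00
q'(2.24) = -0.01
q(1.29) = 0.10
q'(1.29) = -0.43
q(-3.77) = -0.39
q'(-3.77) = 0.01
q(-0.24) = -0.30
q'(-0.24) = 0.01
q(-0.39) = -0.30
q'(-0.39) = 0.03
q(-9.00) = -0.39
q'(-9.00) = 0.00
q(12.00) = 0.00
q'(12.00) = 0.00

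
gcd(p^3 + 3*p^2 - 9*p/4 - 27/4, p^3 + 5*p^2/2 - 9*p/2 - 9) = p^2 + 9*p/2 + 9/2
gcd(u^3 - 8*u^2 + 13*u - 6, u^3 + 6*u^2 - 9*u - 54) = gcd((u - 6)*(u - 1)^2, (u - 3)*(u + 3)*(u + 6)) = 1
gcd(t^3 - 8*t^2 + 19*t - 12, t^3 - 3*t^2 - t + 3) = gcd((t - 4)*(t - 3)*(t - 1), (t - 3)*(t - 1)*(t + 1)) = t^2 - 4*t + 3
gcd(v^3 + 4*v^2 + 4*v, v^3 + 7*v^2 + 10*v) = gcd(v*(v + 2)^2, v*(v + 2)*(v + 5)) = v^2 + 2*v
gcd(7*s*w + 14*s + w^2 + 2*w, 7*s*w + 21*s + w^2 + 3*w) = 7*s + w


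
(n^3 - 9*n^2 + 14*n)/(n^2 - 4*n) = (n^2 - 9*n + 14)/(n - 4)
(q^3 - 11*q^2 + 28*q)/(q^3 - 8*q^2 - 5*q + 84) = q/(q + 3)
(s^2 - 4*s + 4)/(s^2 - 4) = (s - 2)/(s + 2)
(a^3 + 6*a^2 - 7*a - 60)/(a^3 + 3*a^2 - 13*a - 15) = (a + 4)/(a + 1)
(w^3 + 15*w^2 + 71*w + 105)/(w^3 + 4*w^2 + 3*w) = (w^2 + 12*w + 35)/(w*(w + 1))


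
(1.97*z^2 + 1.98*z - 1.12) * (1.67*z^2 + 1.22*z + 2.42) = 3.2899*z^4 + 5.71*z^3 + 5.3126*z^2 + 3.4252*z - 2.7104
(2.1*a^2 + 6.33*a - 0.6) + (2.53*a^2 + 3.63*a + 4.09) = 4.63*a^2 + 9.96*a + 3.49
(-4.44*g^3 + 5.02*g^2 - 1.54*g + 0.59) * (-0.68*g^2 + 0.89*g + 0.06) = 3.0192*g^5 - 7.3652*g^4 + 5.2486*g^3 - 1.4706*g^2 + 0.4327*g + 0.0354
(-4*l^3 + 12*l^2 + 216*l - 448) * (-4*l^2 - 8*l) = 16*l^5 - 16*l^4 - 960*l^3 + 64*l^2 + 3584*l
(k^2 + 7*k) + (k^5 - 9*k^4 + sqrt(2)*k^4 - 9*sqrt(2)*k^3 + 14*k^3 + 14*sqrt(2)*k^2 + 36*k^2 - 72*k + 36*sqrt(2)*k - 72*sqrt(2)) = k^5 - 9*k^4 + sqrt(2)*k^4 - 9*sqrt(2)*k^3 + 14*k^3 + 14*sqrt(2)*k^2 + 37*k^2 - 65*k + 36*sqrt(2)*k - 72*sqrt(2)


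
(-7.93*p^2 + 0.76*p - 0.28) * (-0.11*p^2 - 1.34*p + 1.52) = 0.8723*p^4 + 10.5426*p^3 - 13.0412*p^2 + 1.5304*p - 0.4256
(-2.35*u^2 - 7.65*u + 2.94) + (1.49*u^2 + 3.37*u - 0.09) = -0.86*u^2 - 4.28*u + 2.85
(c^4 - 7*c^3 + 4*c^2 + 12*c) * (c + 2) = c^5 - 5*c^4 - 10*c^3 + 20*c^2 + 24*c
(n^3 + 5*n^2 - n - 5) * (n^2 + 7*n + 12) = n^5 + 12*n^4 + 46*n^3 + 48*n^2 - 47*n - 60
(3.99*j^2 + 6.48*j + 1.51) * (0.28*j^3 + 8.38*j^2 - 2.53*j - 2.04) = 1.1172*j^5 + 35.2506*j^4 + 44.6305*j^3 - 11.8802*j^2 - 17.0395*j - 3.0804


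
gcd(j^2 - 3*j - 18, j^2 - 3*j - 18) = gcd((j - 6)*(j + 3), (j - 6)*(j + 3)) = j^2 - 3*j - 18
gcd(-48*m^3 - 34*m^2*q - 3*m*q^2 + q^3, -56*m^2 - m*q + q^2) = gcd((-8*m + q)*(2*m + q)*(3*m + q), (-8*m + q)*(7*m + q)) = -8*m + q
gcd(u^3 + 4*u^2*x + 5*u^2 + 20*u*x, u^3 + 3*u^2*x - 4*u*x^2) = u^2 + 4*u*x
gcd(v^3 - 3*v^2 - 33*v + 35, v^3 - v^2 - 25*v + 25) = v^2 + 4*v - 5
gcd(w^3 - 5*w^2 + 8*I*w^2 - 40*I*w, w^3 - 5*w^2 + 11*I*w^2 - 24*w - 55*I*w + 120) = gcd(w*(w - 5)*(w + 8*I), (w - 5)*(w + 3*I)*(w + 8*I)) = w^2 + w*(-5 + 8*I) - 40*I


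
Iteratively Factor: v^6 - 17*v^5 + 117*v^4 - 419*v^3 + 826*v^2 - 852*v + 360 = (v - 3)*(v^5 - 14*v^4 + 75*v^3 - 194*v^2 + 244*v - 120) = (v - 3)*(v - 2)*(v^4 - 12*v^3 + 51*v^2 - 92*v + 60) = (v - 3)*(v - 2)^2*(v^3 - 10*v^2 + 31*v - 30) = (v - 3)^2*(v - 2)^2*(v^2 - 7*v + 10) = (v - 3)^2*(v - 2)^3*(v - 5)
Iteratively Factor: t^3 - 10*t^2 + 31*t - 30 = (t - 2)*(t^2 - 8*t + 15) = (t - 3)*(t - 2)*(t - 5)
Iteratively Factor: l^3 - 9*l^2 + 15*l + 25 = (l + 1)*(l^2 - 10*l + 25) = (l - 5)*(l + 1)*(l - 5)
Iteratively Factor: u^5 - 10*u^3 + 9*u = (u)*(u^4 - 10*u^2 + 9) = u*(u - 3)*(u^3 + 3*u^2 - u - 3) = u*(u - 3)*(u + 1)*(u^2 + 2*u - 3) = u*(u - 3)*(u + 1)*(u + 3)*(u - 1)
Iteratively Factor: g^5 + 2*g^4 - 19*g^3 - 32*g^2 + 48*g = (g + 4)*(g^4 - 2*g^3 - 11*g^2 + 12*g) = (g - 4)*(g + 4)*(g^3 + 2*g^2 - 3*g) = (g - 4)*(g + 3)*(g + 4)*(g^2 - g) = g*(g - 4)*(g + 3)*(g + 4)*(g - 1)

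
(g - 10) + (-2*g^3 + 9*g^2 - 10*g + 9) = -2*g^3 + 9*g^2 - 9*g - 1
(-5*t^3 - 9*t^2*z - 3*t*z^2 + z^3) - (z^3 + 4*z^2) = -5*t^3 - 9*t^2*z - 3*t*z^2 - 4*z^2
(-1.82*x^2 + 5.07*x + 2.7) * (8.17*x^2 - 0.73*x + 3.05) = -14.8694*x^4 + 42.7505*x^3 + 12.8069*x^2 + 13.4925*x + 8.235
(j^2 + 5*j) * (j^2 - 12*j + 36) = j^4 - 7*j^3 - 24*j^2 + 180*j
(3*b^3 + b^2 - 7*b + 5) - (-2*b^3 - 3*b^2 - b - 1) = 5*b^3 + 4*b^2 - 6*b + 6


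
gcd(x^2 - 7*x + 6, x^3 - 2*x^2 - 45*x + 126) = x - 6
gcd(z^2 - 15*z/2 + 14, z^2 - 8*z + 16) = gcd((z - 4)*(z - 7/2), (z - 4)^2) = z - 4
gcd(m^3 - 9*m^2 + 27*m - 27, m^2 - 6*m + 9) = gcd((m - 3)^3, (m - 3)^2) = m^2 - 6*m + 9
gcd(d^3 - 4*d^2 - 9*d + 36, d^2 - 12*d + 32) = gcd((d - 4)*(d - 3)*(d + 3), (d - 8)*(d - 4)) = d - 4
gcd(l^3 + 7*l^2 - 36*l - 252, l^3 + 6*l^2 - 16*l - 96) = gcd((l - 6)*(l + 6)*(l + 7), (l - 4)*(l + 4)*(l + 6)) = l + 6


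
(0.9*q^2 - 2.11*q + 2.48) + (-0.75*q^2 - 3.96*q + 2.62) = 0.15*q^2 - 6.07*q + 5.1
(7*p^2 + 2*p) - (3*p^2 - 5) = 4*p^2 + 2*p + 5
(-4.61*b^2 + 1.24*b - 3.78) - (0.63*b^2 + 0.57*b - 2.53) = -5.24*b^2 + 0.67*b - 1.25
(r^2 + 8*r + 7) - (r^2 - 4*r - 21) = 12*r + 28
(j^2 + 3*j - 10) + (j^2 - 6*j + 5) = 2*j^2 - 3*j - 5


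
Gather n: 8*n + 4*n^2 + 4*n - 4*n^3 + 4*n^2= -4*n^3 + 8*n^2 + 12*n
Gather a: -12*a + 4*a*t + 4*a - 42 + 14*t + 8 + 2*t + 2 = a*(4*t - 8) + 16*t - 32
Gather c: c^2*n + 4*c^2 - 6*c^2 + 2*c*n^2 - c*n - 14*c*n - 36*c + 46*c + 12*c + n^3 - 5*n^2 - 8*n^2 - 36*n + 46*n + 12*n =c^2*(n - 2) + c*(2*n^2 - 15*n + 22) + n^3 - 13*n^2 + 22*n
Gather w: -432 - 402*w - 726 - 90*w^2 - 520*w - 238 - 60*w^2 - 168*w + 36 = -150*w^2 - 1090*w - 1360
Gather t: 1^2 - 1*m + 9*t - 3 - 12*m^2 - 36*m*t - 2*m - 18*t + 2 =-12*m^2 - 3*m + t*(-36*m - 9)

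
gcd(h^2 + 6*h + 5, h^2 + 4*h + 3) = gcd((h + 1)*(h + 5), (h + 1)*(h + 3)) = h + 1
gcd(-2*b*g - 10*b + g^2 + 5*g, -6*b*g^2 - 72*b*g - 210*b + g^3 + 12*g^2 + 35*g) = g + 5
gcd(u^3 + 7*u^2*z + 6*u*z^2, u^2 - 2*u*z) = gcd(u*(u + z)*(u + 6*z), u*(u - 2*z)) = u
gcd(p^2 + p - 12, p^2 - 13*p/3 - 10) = 1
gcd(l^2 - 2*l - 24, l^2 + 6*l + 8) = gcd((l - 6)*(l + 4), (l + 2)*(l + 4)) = l + 4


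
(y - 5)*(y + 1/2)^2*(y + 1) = y^4 - 3*y^3 - 35*y^2/4 - 6*y - 5/4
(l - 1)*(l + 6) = l^2 + 5*l - 6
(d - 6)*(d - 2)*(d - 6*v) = d^3 - 6*d^2*v - 8*d^2 + 48*d*v + 12*d - 72*v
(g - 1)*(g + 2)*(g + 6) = g^3 + 7*g^2 + 4*g - 12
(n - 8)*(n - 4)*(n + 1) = n^3 - 11*n^2 + 20*n + 32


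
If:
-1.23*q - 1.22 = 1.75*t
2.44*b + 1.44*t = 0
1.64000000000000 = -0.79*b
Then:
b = -2.08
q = -6.00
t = 3.52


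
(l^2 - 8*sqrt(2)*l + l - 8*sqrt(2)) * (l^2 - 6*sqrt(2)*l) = l^4 - 14*sqrt(2)*l^3 + l^3 - 14*sqrt(2)*l^2 + 96*l^2 + 96*l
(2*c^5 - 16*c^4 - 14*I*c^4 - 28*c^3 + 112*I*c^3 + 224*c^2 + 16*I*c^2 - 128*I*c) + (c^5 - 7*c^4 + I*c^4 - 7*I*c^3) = 3*c^5 - 23*c^4 - 13*I*c^4 - 28*c^3 + 105*I*c^3 + 224*c^2 + 16*I*c^2 - 128*I*c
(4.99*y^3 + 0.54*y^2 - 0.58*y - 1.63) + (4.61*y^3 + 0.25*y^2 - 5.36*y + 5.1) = 9.6*y^3 + 0.79*y^2 - 5.94*y + 3.47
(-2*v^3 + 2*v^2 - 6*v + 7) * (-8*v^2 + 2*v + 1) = 16*v^5 - 20*v^4 + 50*v^3 - 66*v^2 + 8*v + 7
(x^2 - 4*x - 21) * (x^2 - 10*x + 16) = x^4 - 14*x^3 + 35*x^2 + 146*x - 336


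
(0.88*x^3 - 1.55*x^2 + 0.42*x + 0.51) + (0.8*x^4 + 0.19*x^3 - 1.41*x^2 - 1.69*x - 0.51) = 0.8*x^4 + 1.07*x^3 - 2.96*x^2 - 1.27*x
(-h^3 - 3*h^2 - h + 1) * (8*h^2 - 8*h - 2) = -8*h^5 - 16*h^4 + 18*h^3 + 22*h^2 - 6*h - 2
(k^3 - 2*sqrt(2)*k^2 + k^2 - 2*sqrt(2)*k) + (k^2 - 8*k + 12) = k^3 - 2*sqrt(2)*k^2 + 2*k^2 - 8*k - 2*sqrt(2)*k + 12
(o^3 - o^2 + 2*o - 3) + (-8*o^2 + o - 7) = o^3 - 9*o^2 + 3*o - 10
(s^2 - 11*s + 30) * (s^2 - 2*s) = s^4 - 13*s^3 + 52*s^2 - 60*s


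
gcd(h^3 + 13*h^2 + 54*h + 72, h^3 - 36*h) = h + 6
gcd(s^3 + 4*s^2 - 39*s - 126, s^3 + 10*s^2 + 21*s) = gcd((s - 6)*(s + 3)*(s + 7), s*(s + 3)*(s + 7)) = s^2 + 10*s + 21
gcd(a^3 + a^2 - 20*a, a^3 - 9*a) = a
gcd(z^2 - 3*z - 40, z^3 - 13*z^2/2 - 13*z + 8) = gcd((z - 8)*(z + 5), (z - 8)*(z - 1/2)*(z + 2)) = z - 8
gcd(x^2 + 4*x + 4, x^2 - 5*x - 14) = x + 2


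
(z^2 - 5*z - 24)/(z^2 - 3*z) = (z^2 - 5*z - 24)/(z*(z - 3))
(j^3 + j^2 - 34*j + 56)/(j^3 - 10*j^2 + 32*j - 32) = (j + 7)/(j - 4)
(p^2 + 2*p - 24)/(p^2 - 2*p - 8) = (p + 6)/(p + 2)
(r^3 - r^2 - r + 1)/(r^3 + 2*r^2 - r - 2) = (r - 1)/(r + 2)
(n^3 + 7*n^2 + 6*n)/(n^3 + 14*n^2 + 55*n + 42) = n/(n + 7)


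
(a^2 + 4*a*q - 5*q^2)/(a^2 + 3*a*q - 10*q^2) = (-a + q)/(-a + 2*q)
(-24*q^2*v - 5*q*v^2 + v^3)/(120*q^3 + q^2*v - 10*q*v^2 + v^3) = -v/(5*q - v)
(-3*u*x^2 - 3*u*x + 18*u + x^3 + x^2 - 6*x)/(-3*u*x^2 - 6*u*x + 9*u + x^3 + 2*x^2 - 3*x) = (x - 2)/(x - 1)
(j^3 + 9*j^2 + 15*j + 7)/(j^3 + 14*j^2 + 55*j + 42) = (j + 1)/(j + 6)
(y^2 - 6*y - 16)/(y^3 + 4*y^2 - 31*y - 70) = (y - 8)/(y^2 + 2*y - 35)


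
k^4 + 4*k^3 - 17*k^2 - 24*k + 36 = (k - 3)*(k - 1)*(k + 2)*(k + 6)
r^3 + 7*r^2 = r^2*(r + 7)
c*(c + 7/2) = c^2 + 7*c/2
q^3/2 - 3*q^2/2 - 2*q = q*(q/2 + 1/2)*(q - 4)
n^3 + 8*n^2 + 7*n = n*(n + 1)*(n + 7)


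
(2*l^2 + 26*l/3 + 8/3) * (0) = 0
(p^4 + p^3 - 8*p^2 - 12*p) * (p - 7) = p^5 - 6*p^4 - 15*p^3 + 44*p^2 + 84*p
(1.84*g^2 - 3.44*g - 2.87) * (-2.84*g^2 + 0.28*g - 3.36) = -5.2256*g^4 + 10.2848*g^3 + 1.0052*g^2 + 10.7548*g + 9.6432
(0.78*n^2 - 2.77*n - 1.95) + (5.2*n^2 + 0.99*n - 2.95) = 5.98*n^2 - 1.78*n - 4.9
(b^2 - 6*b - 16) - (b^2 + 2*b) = -8*b - 16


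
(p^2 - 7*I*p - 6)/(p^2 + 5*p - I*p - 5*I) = (p - 6*I)/(p + 5)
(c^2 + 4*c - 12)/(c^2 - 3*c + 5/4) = 4*(c^2 + 4*c - 12)/(4*c^2 - 12*c + 5)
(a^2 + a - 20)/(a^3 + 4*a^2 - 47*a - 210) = (a - 4)/(a^2 - a - 42)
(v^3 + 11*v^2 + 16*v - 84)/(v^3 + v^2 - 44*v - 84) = (v^2 + 5*v - 14)/(v^2 - 5*v - 14)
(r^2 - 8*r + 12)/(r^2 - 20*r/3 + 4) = 3*(r - 2)/(3*r - 2)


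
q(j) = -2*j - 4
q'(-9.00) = -2.00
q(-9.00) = 14.00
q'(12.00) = -2.00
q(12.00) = -28.00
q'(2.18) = -2.00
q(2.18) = -8.36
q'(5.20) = -2.00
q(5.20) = -14.40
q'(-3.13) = -2.00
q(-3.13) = 2.26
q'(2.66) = -2.00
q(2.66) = -9.32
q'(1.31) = -2.00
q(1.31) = -6.62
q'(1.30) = -2.00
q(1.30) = -6.60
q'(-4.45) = -2.00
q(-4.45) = 4.90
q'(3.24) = -2.00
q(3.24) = -10.48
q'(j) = -2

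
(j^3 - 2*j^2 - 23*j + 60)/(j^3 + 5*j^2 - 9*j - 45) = (j - 4)/(j + 3)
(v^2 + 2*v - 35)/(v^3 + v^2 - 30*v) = (v + 7)/(v*(v + 6))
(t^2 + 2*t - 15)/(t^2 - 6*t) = (t^2 + 2*t - 15)/(t*(t - 6))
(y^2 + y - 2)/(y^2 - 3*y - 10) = (y - 1)/(y - 5)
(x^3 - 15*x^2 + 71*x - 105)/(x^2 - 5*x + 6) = (x^2 - 12*x + 35)/(x - 2)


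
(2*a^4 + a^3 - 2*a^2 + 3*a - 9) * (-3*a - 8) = -6*a^5 - 19*a^4 - 2*a^3 + 7*a^2 + 3*a + 72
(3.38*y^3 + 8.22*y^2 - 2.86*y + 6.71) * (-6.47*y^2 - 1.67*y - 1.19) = -21.8686*y^5 - 58.828*y^4 + 0.754599999999996*y^3 - 48.4193*y^2 - 7.8023*y - 7.9849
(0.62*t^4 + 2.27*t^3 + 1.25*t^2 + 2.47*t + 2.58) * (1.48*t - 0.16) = 0.9176*t^5 + 3.2604*t^4 + 1.4868*t^3 + 3.4556*t^2 + 3.4232*t - 0.4128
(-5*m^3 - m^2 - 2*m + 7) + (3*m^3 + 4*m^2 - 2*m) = -2*m^3 + 3*m^2 - 4*m + 7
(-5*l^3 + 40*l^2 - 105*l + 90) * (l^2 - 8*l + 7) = -5*l^5 + 80*l^4 - 460*l^3 + 1210*l^2 - 1455*l + 630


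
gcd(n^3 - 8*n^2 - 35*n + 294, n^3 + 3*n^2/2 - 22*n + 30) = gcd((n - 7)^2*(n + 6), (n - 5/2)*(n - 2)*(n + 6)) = n + 6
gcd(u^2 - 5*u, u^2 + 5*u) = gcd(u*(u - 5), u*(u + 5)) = u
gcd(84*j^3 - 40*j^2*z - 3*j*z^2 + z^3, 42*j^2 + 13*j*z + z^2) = 6*j + z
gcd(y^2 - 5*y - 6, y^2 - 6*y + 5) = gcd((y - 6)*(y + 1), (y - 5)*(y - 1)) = 1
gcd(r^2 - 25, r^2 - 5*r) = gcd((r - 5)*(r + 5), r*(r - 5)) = r - 5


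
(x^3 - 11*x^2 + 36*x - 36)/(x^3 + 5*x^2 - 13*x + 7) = (x^3 - 11*x^2 + 36*x - 36)/(x^3 + 5*x^2 - 13*x + 7)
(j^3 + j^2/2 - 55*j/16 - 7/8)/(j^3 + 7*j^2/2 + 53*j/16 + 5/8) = (4*j - 7)/(4*j + 5)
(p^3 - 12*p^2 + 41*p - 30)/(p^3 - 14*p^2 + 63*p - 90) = (p - 1)/(p - 3)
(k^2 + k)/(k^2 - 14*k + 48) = k*(k + 1)/(k^2 - 14*k + 48)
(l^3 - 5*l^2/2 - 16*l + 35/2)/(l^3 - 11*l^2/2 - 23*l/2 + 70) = (l - 1)/(l - 4)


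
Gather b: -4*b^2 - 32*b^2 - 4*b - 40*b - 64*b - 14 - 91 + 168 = -36*b^2 - 108*b + 63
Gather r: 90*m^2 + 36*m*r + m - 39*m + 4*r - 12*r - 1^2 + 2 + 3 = 90*m^2 - 38*m + r*(36*m - 8) + 4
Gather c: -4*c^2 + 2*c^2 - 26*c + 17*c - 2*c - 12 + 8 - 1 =-2*c^2 - 11*c - 5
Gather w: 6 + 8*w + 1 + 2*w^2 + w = 2*w^2 + 9*w + 7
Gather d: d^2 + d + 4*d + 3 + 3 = d^2 + 5*d + 6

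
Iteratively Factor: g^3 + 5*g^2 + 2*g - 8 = (g - 1)*(g^2 + 6*g + 8) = (g - 1)*(g + 2)*(g + 4)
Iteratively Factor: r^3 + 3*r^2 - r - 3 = (r + 1)*(r^2 + 2*r - 3) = (r + 1)*(r + 3)*(r - 1)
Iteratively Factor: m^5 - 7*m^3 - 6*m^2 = (m)*(m^4 - 7*m^2 - 6*m) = m^2*(m^3 - 7*m - 6) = m^2*(m - 3)*(m^2 + 3*m + 2) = m^2*(m - 3)*(m + 2)*(m + 1)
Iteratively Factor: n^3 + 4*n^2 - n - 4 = (n + 4)*(n^2 - 1) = (n - 1)*(n + 4)*(n + 1)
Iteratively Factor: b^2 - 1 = (b + 1)*(b - 1)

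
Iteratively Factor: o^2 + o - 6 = (o + 3)*(o - 2)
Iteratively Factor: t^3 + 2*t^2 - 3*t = (t)*(t^2 + 2*t - 3) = t*(t - 1)*(t + 3)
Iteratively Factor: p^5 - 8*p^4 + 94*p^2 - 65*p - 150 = (p - 5)*(p^4 - 3*p^3 - 15*p^2 + 19*p + 30) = (p - 5)*(p - 2)*(p^3 - p^2 - 17*p - 15) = (p - 5)*(p - 2)*(p + 1)*(p^2 - 2*p - 15) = (p - 5)*(p - 2)*(p + 1)*(p + 3)*(p - 5)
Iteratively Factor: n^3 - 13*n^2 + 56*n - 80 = (n - 4)*(n^2 - 9*n + 20) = (n - 5)*(n - 4)*(n - 4)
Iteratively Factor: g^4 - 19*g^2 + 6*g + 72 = (g - 3)*(g^3 + 3*g^2 - 10*g - 24) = (g - 3)*(g + 2)*(g^2 + g - 12) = (g - 3)^2*(g + 2)*(g + 4)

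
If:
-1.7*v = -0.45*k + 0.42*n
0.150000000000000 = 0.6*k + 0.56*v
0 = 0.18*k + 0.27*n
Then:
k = 0.18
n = -0.12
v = 0.08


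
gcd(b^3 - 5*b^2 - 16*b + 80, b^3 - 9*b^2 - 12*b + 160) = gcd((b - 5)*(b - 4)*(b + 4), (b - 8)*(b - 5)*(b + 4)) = b^2 - b - 20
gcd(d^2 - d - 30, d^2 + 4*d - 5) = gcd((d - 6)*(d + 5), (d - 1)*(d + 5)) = d + 5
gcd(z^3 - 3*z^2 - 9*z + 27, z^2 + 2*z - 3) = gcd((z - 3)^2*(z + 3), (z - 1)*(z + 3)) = z + 3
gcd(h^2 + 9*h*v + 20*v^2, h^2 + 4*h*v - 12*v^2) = 1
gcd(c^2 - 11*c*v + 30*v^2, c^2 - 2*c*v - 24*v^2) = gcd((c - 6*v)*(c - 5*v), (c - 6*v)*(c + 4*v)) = -c + 6*v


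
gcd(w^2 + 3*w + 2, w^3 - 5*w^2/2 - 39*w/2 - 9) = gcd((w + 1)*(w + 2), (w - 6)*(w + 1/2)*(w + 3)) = 1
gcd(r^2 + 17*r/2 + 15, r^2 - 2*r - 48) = r + 6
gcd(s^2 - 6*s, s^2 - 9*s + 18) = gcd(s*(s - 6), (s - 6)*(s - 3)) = s - 6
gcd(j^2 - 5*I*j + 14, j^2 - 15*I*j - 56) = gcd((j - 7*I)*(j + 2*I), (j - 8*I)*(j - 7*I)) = j - 7*I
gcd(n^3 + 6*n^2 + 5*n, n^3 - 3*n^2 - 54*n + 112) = 1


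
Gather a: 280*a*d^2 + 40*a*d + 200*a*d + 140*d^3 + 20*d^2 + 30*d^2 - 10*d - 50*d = a*(280*d^2 + 240*d) + 140*d^3 + 50*d^2 - 60*d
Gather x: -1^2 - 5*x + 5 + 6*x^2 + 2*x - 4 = 6*x^2 - 3*x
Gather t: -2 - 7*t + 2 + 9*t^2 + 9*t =9*t^2 + 2*t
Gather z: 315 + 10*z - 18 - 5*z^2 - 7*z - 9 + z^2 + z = -4*z^2 + 4*z + 288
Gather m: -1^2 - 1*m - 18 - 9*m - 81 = -10*m - 100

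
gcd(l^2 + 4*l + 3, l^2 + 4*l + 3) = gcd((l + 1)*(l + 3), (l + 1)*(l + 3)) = l^2 + 4*l + 3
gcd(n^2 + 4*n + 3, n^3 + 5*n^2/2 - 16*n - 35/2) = n + 1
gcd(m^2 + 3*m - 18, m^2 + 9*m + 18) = m + 6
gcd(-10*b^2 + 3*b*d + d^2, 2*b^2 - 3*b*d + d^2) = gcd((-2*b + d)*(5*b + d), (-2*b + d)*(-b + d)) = 2*b - d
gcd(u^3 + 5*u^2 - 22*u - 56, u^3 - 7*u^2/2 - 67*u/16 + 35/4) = u - 4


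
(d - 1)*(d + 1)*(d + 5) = d^3 + 5*d^2 - d - 5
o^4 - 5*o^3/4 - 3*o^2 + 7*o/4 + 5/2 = (o - 2)*(o - 5/4)*(o + 1)^2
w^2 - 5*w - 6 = (w - 6)*(w + 1)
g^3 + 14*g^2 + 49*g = g*(g + 7)^2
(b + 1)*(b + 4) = b^2 + 5*b + 4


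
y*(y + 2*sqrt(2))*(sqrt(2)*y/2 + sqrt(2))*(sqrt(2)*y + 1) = y^4 + 2*y^3 + 5*sqrt(2)*y^3/2 + 2*y^2 + 5*sqrt(2)*y^2 + 4*y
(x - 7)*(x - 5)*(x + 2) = x^3 - 10*x^2 + 11*x + 70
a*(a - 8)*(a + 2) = a^3 - 6*a^2 - 16*a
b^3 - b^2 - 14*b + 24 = (b - 3)*(b - 2)*(b + 4)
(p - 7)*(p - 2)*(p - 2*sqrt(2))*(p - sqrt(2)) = p^4 - 9*p^3 - 3*sqrt(2)*p^3 + 18*p^2 + 27*sqrt(2)*p^2 - 42*sqrt(2)*p - 36*p + 56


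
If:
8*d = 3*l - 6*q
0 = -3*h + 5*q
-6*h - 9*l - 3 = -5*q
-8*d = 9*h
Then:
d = -45/176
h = 5/22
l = -9/22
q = 3/22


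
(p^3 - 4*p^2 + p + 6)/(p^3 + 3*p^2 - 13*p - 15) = (p - 2)/(p + 5)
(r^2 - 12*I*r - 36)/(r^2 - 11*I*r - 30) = (r - 6*I)/(r - 5*I)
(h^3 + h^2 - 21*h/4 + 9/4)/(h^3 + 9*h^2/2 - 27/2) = (h - 1/2)/(h + 3)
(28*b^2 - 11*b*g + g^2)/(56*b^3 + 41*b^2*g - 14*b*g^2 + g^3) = (4*b - g)/(8*b^2 + 7*b*g - g^2)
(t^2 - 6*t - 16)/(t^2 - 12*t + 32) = (t + 2)/(t - 4)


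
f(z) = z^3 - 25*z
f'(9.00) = 218.00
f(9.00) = 504.00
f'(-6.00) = 83.00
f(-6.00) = -66.00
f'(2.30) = -9.13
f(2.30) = -45.33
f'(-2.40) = -7.72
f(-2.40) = 46.18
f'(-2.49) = -6.40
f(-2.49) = 46.81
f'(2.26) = -9.68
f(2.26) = -44.96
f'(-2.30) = -9.13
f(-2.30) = 45.33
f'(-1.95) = -13.59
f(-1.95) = 41.34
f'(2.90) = 0.23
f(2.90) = -48.11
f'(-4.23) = 28.68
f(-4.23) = 30.06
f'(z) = 3*z^2 - 25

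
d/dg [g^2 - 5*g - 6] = 2*g - 5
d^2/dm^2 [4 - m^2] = -2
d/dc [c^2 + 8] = 2*c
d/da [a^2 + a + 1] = 2*a + 1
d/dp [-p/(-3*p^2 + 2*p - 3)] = 3*(1 - p^2)/(9*p^4 - 12*p^3 + 22*p^2 - 12*p + 9)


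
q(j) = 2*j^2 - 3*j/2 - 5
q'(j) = 4*j - 3/2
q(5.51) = 47.46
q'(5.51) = 20.54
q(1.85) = -0.93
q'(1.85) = 5.90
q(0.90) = -4.73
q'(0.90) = 2.10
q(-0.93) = -1.88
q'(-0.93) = -5.22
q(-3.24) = 20.86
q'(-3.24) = -14.46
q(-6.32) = 84.36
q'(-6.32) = -26.78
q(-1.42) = 1.16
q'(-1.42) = -7.18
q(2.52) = 3.92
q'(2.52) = 8.58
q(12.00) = 265.00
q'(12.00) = 46.50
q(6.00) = 58.00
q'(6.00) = 22.50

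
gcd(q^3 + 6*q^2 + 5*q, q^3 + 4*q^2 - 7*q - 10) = q^2 + 6*q + 5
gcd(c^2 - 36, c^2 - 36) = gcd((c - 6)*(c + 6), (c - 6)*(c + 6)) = c^2 - 36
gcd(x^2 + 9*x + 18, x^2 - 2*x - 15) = x + 3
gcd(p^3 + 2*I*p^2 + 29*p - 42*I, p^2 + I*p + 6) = p - 2*I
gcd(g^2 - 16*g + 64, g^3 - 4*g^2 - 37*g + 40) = g - 8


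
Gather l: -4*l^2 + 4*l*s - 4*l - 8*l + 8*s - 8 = -4*l^2 + l*(4*s - 12) + 8*s - 8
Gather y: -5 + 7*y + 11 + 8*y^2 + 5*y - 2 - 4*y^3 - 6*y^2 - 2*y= -4*y^3 + 2*y^2 + 10*y + 4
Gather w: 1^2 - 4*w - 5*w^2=-5*w^2 - 4*w + 1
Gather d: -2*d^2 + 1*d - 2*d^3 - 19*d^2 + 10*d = -2*d^3 - 21*d^2 + 11*d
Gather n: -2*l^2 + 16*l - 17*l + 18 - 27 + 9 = -2*l^2 - l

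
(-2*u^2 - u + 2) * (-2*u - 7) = 4*u^3 + 16*u^2 + 3*u - 14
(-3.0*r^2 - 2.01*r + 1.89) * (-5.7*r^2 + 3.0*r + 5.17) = 17.1*r^4 + 2.457*r^3 - 32.313*r^2 - 4.7217*r + 9.7713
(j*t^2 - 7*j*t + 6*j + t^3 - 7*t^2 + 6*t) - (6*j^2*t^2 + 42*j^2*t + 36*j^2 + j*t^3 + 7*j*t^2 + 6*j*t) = -6*j^2*t^2 - 42*j^2*t - 36*j^2 - j*t^3 - 6*j*t^2 - 13*j*t + 6*j + t^3 - 7*t^2 + 6*t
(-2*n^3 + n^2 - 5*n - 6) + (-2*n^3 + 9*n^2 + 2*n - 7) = -4*n^3 + 10*n^2 - 3*n - 13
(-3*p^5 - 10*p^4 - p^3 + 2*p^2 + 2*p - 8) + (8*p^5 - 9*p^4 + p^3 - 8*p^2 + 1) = 5*p^5 - 19*p^4 - 6*p^2 + 2*p - 7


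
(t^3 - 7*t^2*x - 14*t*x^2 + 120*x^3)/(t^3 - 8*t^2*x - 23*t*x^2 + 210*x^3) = (-t^2 + t*x + 20*x^2)/(-t^2 + 2*t*x + 35*x^2)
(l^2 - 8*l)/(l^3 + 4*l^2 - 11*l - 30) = l*(l - 8)/(l^3 + 4*l^2 - 11*l - 30)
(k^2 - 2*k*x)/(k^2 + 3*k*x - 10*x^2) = k/(k + 5*x)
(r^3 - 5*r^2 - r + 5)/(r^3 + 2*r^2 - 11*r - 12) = (r^2 - 6*r + 5)/(r^2 + r - 12)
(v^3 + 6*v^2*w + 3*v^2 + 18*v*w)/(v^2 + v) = (v^2 + 6*v*w + 3*v + 18*w)/(v + 1)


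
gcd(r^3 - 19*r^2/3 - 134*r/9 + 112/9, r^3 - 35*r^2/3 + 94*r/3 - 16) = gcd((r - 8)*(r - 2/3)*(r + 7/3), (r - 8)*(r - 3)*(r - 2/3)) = r^2 - 26*r/3 + 16/3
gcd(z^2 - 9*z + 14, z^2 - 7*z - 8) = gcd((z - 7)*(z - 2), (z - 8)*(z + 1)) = 1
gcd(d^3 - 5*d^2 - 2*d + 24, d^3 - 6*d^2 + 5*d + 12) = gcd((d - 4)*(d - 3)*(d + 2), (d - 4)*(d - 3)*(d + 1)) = d^2 - 7*d + 12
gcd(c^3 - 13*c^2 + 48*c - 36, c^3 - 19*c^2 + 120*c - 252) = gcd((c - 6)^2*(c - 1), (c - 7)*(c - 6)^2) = c^2 - 12*c + 36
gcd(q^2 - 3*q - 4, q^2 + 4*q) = 1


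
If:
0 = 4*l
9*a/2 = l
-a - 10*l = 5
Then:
No Solution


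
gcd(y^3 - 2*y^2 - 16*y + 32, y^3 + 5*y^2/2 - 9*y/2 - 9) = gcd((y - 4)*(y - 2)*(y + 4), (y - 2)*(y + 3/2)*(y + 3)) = y - 2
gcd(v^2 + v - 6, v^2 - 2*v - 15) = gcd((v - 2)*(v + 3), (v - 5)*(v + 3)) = v + 3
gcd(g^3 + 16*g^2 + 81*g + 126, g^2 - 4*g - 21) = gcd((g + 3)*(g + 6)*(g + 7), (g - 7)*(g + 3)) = g + 3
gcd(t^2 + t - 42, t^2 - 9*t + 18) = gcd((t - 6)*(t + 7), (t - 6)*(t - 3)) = t - 6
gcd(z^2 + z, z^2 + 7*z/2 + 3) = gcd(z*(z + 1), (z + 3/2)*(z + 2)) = 1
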